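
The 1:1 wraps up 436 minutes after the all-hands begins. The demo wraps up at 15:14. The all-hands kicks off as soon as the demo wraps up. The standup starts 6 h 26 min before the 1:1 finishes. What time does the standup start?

16:04

The all-hands starts at 15:14.
The 1:1 ends at 15:14 + 436 min = 22:30.
The standup starts at 22:30 − 386 min = 16:04.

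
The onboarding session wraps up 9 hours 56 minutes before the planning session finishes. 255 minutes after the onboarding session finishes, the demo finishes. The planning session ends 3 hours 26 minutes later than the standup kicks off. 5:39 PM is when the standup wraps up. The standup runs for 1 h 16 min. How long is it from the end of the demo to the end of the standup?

211 minutes

The standup starts at 5:39 PM − 76 min = 4:23 PM.
The planning session ends at 4:23 PM + 206 min = 7:49 PM.
The onboarding session ends at 7:49 PM − 596 min = 9:53 AM.
The demo ends at 9:53 AM + 255 min = 2:08 PM.
From 2:08 PM to 5:39 PM is 211 minutes.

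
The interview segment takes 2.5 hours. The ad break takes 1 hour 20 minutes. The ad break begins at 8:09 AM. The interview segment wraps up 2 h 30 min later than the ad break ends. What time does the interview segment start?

The ad break ends at 8:09 AM + 80 min = 9:29 AM.
The interview segment ends at 9:29 AM + 150 min = 11:59 AM.
The interview segment starts at 11:59 AM − 150 min = 9:29 AM.

9:29 AM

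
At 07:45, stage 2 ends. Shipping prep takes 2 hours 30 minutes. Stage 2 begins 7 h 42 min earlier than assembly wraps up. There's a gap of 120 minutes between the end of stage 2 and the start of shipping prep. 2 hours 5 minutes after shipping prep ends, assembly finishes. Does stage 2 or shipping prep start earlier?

stage 2

Shipping prep starts at 07:45 + 120 min = 09:45.
Shipping prep ends at 09:45 + 150 min = 12:15.
Assembly ends at 12:15 + 125 min = 14:20.
Stage 2 starts at 14:20 − 462 min = 06:38.
Stage 2 starts at 06:38 and shipping prep starts at 09:45, so stage 2 is first.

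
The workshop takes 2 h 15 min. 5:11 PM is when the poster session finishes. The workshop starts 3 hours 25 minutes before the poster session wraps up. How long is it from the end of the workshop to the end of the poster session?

The workshop starts at 5:11 PM − 205 min = 1:46 PM.
The workshop ends at 1:46 PM + 135 min = 4:01 PM.
From 4:01 PM to 5:11 PM is 1 h 10 min.

1 h 10 min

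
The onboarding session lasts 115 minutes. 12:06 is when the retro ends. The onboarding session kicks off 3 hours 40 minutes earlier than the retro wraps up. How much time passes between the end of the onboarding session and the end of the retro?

1 h 45 min

The onboarding session starts at 12:06 − 220 min = 08:26.
The onboarding session ends at 08:26 + 115 min = 10:21.
From 10:21 to 12:06 is 1 h 45 min.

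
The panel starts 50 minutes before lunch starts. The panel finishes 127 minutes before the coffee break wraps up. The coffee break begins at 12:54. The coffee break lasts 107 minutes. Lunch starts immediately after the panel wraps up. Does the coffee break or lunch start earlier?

The coffee break ends at 12:54 + 107 min = 14:41.
The panel ends at 14:41 − 127 min = 12:34.
So lunch starts at 12:34.
The coffee break starts at 12:54 and lunch starts at 12:34, so lunch is first.

lunch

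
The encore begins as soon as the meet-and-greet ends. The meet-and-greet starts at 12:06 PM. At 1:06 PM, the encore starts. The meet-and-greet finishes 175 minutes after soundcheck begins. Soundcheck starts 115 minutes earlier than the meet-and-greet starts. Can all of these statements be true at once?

Soundcheck starts at 12:06 PM − 115 min = 10:11 AM.
The meet-and-greet ends at 10:11 AM + 175 min = 1:06 PM.
So the encore starts at 1:06 PM.
That matches the stated 1:06 PM, so the schedule is consistent.

Yes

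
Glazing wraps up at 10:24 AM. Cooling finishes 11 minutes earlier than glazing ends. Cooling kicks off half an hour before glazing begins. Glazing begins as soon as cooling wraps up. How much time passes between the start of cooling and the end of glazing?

41 minutes

Cooling ends at 10:24 AM − 11 min = 10:13 AM.
So glazing starts at 10:13 AM.
Cooling starts at 10:13 AM − 30 min = 9:43 AM.
From 9:43 AM to 10:24 AM is 41 minutes.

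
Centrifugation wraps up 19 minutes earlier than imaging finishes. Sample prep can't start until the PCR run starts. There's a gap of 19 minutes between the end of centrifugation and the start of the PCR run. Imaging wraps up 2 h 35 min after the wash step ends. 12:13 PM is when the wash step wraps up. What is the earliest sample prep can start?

2:48 PM

Imaging ends at 12:13 PM + 155 min = 2:48 PM.
Centrifugation ends at 2:48 PM − 19 min = 2:29 PM.
The PCR run starts at 2:29 PM + 19 min = 2:48 PM.
Sample prep is bounded by the PCR run, so the earliest it can start is 2:48 PM.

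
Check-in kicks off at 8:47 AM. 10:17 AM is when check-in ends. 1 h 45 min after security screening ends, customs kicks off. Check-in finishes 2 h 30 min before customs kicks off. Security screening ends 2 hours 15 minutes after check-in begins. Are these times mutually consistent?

Security screening ends at 8:47 AM + 135 min = 11:02 AM.
Customs starts at 11:02 AM + 105 min = 12:47 PM.
Check-in ends at 12:47 PM − 150 min = 10:17 AM.
That matches the stated 10:17 AM, so the schedule is consistent.

Yes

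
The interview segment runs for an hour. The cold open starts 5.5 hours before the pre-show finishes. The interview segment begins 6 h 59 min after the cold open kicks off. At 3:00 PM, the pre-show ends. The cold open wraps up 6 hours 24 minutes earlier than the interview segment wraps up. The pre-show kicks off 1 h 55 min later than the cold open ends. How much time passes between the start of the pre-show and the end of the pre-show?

120 minutes

The cold open starts at 3:00 PM − 330 min = 9:30 AM.
The interview segment starts at 9:30 AM + 419 min = 4:29 PM.
The interview segment ends at 4:29 PM + 60 min = 5:29 PM.
The cold open ends at 5:29 PM − 384 min = 11:05 AM.
The pre-show starts at 11:05 AM + 115 min = 1:00 PM.
From 1:00 PM to 3:00 PM is 120 minutes.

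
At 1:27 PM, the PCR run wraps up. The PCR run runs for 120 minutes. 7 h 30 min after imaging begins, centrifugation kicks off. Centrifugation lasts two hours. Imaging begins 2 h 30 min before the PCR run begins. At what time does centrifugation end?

The PCR run starts at 1:27 PM − 120 min = 11:27 AM.
Imaging starts at 11:27 AM − 150 min = 8:57 AM.
Centrifugation starts at 8:57 AM + 450 min = 4:27 PM.
Centrifugation ends at 4:27 PM + 120 min = 6:27 PM.

6:27 PM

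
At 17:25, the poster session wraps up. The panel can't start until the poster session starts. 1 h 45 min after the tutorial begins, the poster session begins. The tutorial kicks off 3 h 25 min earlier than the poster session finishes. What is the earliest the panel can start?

The tutorial starts at 17:25 − 205 min = 14:00.
The poster session starts at 14:00 + 105 min = 15:45.
The panel is bounded by the poster session, so the earliest it can start is 15:45.

15:45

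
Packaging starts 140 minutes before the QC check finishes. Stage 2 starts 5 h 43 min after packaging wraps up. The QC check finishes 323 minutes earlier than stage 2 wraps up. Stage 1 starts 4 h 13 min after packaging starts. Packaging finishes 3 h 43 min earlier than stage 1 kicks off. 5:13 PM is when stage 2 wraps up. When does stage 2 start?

The QC check ends at 5:13 PM − 323 min = 11:50 AM.
Packaging starts at 11:50 AM − 140 min = 9:30 AM.
Stage 1 starts at 9:30 AM + 253 min = 1:43 PM.
Packaging ends at 1:43 PM − 223 min = 10:00 AM.
Stage 2 starts at 10:00 AM + 343 min = 3:43 PM.

3:43 PM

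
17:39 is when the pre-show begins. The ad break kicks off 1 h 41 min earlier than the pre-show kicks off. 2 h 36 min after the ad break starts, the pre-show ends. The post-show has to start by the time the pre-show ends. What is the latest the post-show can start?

The ad break starts at 17:39 − 101 min = 15:58.
The pre-show ends at 15:58 + 156 min = 18:34.
The post-show is bounded by the pre-show, so the latest it can start is 18:34.

18:34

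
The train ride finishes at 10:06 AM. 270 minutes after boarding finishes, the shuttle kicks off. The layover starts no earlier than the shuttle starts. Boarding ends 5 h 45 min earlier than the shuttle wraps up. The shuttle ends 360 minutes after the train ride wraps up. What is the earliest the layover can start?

2:51 PM

The shuttle ends at 10:06 AM + 360 min = 4:06 PM.
Boarding ends at 4:06 PM − 345 min = 10:21 AM.
The shuttle starts at 10:21 AM + 270 min = 2:51 PM.
The layover is bounded by the shuttle, so the earliest it can start is 2:51 PM.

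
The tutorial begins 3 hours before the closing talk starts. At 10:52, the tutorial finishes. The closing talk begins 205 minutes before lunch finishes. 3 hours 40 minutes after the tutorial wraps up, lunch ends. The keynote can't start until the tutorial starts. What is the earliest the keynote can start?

08:07

Lunch ends at 10:52 + 220 min = 14:32.
The closing talk starts at 14:32 − 205 min = 11:07.
The tutorial starts at 11:07 − 180 min = 08:07.
The keynote is bounded by the tutorial, so the earliest it can start is 08:07.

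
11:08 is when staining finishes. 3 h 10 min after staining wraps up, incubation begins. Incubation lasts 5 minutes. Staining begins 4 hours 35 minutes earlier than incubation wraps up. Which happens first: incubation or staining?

staining

Incubation starts at 11:08 + 190 min = 14:18.
Incubation ends at 14:18 + 5 min = 14:23.
Staining starts at 14:23 − 275 min = 09:48.
Incubation starts at 14:18 and staining starts at 09:48, so staining is first.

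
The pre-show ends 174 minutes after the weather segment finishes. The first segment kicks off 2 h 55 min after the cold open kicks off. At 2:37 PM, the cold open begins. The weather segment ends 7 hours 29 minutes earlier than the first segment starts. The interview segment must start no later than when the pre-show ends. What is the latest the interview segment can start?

12:57 PM

The first segment starts at 2:37 PM + 175 min = 5:32 PM.
The weather segment ends at 5:32 PM − 449 min = 10:03 AM.
The pre-show ends at 10:03 AM + 174 min = 12:57 PM.
The interview segment is bounded by the pre-show, so the latest it can start is 12:57 PM.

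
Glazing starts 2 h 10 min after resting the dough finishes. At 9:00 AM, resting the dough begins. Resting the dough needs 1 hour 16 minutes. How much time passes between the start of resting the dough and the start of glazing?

3 h 26 min

Resting the dough ends at 9:00 AM + 76 min = 10:16 AM.
Glazing starts at 10:16 AM + 130 min = 12:26 PM.
From 9:00 AM to 12:26 PM is 3 h 26 min.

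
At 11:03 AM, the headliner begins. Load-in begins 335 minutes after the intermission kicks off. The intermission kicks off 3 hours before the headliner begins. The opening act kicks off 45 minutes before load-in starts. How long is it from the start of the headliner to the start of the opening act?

The intermission starts at 11:03 AM − 180 min = 8:03 AM.
Load-in starts at 8:03 AM + 335 min = 1:38 PM.
The opening act starts at 1:38 PM − 45 min = 12:53 PM.
From 11:03 AM to 12:53 PM is 1 h 50 min.

1 h 50 min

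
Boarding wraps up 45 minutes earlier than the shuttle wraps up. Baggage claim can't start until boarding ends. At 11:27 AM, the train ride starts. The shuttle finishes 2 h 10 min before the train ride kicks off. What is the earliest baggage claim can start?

8:32 AM

The shuttle ends at 11:27 AM − 130 min = 9:17 AM.
Boarding ends at 9:17 AM − 45 min = 8:32 AM.
Baggage claim is bounded by boarding, so the earliest it can start is 8:32 AM.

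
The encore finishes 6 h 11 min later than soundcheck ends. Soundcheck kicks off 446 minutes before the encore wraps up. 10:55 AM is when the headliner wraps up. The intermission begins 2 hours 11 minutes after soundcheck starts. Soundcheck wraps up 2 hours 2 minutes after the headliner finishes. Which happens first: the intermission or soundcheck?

soundcheck

Soundcheck ends at 10:55 AM + 122 min = 12:57 PM.
The encore ends at 12:57 PM + 371 min = 7:08 PM.
Soundcheck starts at 7:08 PM − 446 min = 11:42 AM.
The intermission starts at 11:42 AM + 131 min = 1:53 PM.
The intermission starts at 1:53 PM and soundcheck starts at 11:42 AM, so soundcheck is first.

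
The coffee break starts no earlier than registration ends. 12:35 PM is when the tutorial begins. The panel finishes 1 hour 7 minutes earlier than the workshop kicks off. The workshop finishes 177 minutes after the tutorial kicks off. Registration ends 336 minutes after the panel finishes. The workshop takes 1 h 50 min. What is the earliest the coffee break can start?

The workshop ends at 12:35 PM + 177 min = 3:32 PM.
The workshop starts at 3:32 PM − 110 min = 1:42 PM.
The panel ends at 1:42 PM − 67 min = 12:35 PM.
Registration ends at 12:35 PM + 336 min = 6:11 PM.
The coffee break is bounded by registration, so the earliest it can start is 6:11 PM.

6:11 PM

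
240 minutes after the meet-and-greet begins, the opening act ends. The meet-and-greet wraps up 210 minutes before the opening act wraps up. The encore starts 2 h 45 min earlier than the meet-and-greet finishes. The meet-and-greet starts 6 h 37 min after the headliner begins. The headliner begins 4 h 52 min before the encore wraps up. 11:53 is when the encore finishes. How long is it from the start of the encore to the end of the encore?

half an hour

The headliner starts at 11:53 − 292 min = 07:01.
The meet-and-greet starts at 07:01 + 397 min = 13:38.
The opening act ends at 13:38 + 240 min = 17:38.
The meet-and-greet ends at 17:38 − 210 min = 14:08.
The encore starts at 14:08 − 165 min = 11:23.
From 11:23 to 11:53 is half an hour.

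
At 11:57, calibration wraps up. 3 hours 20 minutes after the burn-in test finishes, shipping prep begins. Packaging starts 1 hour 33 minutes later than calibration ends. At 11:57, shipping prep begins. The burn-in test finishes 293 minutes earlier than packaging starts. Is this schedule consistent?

Yes

Packaging starts at 11:57 + 93 min = 13:30.
The burn-in test ends at 13:30 − 293 min = 08:37.
Shipping prep starts at 08:37 + 200 min = 11:57.
That matches the stated 11:57, so the schedule is consistent.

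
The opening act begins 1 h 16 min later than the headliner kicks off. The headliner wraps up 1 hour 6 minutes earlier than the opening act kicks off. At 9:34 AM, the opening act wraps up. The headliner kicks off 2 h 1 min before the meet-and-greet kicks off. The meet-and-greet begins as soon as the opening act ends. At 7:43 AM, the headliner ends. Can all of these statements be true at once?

Yes

The meet-and-greet starts at 9:34 AM.
The headliner starts at 9:34 AM − 121 min = 7:33 AM.
The opening act starts at 7:33 AM + 76 min = 8:49 AM.
The headliner ends at 8:49 AM − 66 min = 7:43 AM.
That matches the stated 7:43 AM, so the schedule is consistent.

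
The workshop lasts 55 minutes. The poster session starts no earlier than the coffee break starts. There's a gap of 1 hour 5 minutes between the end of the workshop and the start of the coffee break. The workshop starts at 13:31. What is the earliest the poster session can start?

The workshop ends at 13:31 + 55 min = 14:26.
The coffee break starts at 14:26 + 65 min = 15:31.
The poster session is bounded by the coffee break, so the earliest it can start is 15:31.

15:31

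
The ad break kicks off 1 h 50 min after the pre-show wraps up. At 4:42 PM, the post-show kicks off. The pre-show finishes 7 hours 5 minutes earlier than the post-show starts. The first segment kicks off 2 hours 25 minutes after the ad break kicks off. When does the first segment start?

The pre-show ends at 4:42 PM − 425 min = 9:37 AM.
The ad break starts at 9:37 AM + 110 min = 11:27 AM.
The first segment starts at 11:27 AM + 145 min = 1:52 PM.

1:52 PM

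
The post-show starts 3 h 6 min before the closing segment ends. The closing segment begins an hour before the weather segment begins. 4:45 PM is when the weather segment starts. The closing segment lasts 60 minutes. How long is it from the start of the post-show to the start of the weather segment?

186 minutes

The closing segment starts at 4:45 PM − 60 min = 3:45 PM.
The closing segment ends at 3:45 PM + 60 min = 4:45 PM.
The post-show starts at 4:45 PM − 186 min = 1:39 PM.
From 1:39 PM to 4:45 PM is 186 minutes.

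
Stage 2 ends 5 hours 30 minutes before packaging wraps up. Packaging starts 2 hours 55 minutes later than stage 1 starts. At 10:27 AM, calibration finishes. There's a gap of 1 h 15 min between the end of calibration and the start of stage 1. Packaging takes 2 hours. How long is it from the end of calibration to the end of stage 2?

40 minutes

Stage 1 starts at 10:27 AM + 75 min = 11:42 AM.
Packaging starts at 11:42 AM + 175 min = 2:37 PM.
Packaging ends at 2:37 PM + 120 min = 4:37 PM.
Stage 2 ends at 4:37 PM − 330 min = 11:07 AM.
From 10:27 AM to 11:07 AM is 40 minutes.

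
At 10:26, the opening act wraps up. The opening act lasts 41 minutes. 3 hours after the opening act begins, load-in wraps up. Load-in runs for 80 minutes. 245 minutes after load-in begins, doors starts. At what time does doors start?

15:30

The opening act starts at 10:26 − 41 min = 09:45.
Load-in ends at 09:45 + 180 min = 12:45.
Load-in starts at 12:45 − 80 min = 11:25.
Doors starts at 11:25 + 245 min = 15:30.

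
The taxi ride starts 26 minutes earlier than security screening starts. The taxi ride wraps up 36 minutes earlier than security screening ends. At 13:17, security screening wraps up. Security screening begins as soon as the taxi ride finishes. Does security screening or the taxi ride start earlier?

The taxi ride ends at 13:17 − 36 min = 12:41.
So security screening starts at 12:41.
The taxi ride starts at 12:41 − 26 min = 12:15.
Security screening starts at 12:41 and the taxi ride starts at 12:15, so the taxi ride is first.

the taxi ride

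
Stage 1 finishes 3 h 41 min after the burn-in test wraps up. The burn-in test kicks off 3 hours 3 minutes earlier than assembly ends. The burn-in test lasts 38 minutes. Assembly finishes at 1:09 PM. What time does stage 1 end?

The burn-in test starts at 1:09 PM − 183 min = 10:06 AM.
The burn-in test ends at 10:06 AM + 38 min = 10:44 AM.
Stage 1 ends at 10:44 AM + 221 min = 2:25 PM.

2:25 PM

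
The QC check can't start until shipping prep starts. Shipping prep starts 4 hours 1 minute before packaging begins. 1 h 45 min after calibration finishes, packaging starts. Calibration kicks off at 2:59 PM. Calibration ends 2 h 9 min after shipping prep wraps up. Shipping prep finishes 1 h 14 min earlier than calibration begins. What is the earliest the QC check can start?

1:38 PM

Shipping prep ends at 2:59 PM − 74 min = 1:45 PM.
Calibration ends at 1:45 PM + 129 min = 3:54 PM.
Packaging starts at 3:54 PM + 105 min = 5:39 PM.
Shipping prep starts at 5:39 PM − 241 min = 1:38 PM.
The QC check is bounded by shipping prep, so the earliest it can start is 1:38 PM.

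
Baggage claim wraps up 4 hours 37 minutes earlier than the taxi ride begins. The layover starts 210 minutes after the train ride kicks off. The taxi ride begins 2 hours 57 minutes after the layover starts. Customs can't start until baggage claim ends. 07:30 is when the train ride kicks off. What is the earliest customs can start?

The layover starts at 07:30 + 210 min = 11:00.
The taxi ride starts at 11:00 + 177 min = 13:57.
Baggage claim ends at 13:57 − 277 min = 09:20.
Customs is bounded by baggage claim, so the earliest it can start is 09:20.

09:20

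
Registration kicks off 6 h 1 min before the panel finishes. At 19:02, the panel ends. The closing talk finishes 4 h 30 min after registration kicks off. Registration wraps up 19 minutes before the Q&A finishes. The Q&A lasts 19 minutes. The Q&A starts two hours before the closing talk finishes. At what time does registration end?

Registration starts at 19:02 − 361 min = 13:01.
The closing talk ends at 13:01 + 270 min = 17:31.
The Q&A starts at 17:31 − 120 min = 15:31.
The Q&A ends at 15:31 + 19 min = 15:50.
Registration ends at 15:50 − 19 min = 15:31.

15:31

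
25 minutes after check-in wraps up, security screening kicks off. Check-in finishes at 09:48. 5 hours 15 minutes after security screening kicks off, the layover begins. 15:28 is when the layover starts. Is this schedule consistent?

Yes

Security screening starts at 09:48 + 25 min = 10:13.
The layover starts at 10:13 + 315 min = 15:28.
That matches the stated 15:28, so the schedule is consistent.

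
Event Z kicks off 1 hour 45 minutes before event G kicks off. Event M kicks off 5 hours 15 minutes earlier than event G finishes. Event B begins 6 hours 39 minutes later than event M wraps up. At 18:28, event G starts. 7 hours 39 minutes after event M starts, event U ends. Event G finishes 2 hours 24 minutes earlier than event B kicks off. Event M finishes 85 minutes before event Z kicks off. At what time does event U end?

21:57

Event Z starts at 18:28 − 105 min = 16:43.
Event M ends at 16:43 − 85 min = 15:18.
Event B starts at 15:18 + 399 min = 21:57.
Event G ends at 21:57 − 144 min = 19:33.
Event M starts at 19:33 − 315 min = 14:18.
Event U ends at 14:18 + 459 min = 21:57.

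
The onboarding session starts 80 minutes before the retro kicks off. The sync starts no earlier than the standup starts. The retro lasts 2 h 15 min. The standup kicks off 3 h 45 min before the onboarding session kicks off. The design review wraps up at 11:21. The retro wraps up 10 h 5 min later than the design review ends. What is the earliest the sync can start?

The retro ends at 11:21 + 605 min = 21:26.
The retro starts at 21:26 − 135 min = 19:11.
The onboarding session starts at 19:11 − 80 min = 17:51.
The standup starts at 17:51 − 225 min = 14:06.
The sync is bounded by the standup, so the earliest it can start is 14:06.

14:06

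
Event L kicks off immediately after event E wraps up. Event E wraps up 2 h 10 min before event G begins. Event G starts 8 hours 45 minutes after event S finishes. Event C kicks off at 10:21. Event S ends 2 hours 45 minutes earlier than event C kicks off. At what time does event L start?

Event S ends at 10:21 − 165 min = 07:36.
Event G starts at 07:36 + 525 min = 16:21.
Event E ends at 16:21 − 130 min = 14:11.
So event L starts at 14:11.

14:11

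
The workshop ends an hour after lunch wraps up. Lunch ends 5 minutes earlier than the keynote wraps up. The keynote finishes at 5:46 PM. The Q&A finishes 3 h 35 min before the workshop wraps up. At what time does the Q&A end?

Lunch ends at 5:46 PM − 5 min = 5:41 PM.
The workshop ends at 5:41 PM + 60 min = 6:41 PM.
The Q&A ends at 6:41 PM − 215 min = 3:06 PM.

3:06 PM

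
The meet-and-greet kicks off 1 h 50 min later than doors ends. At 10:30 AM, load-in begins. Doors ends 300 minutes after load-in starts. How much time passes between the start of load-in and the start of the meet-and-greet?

Doors ends at 10:30 AM + 300 min = 3:30 PM.
The meet-and-greet starts at 3:30 PM + 110 min = 5:20 PM.
From 10:30 AM to 5:20 PM is 410 minutes.

410 minutes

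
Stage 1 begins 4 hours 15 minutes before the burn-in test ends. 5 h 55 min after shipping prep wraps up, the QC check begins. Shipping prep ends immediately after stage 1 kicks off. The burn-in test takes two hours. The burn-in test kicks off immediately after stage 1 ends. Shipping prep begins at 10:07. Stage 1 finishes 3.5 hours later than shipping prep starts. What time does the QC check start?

17:17

Stage 1 ends at 10:07 + 210 min = 13:37.
So the burn-in test starts at 13:37.
The burn-in test ends at 13:37 + 120 min = 15:37.
Stage 1 starts at 15:37 − 255 min = 11:22.
So shipping prep ends at 11:22.
The QC check starts at 11:22 + 355 min = 17:17.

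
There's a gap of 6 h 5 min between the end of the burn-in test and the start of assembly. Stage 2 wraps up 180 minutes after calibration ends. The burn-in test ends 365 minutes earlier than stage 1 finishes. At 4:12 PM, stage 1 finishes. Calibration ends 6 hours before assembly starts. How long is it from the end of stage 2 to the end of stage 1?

3 hours

The burn-in test ends at 4:12 PM − 365 min = 10:07 AM.
Assembly starts at 10:07 AM + 365 min = 4:12 PM.
Calibration ends at 4:12 PM − 360 min = 10:12 AM.
Stage 2 ends at 10:12 AM + 180 min = 1:12 PM.
From 1:12 PM to 4:12 PM is 3 hours.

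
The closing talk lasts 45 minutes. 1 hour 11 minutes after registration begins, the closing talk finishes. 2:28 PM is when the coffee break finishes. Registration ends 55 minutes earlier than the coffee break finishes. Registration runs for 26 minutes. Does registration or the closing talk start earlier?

registration

Registration ends at 2:28 PM − 55 min = 1:33 PM.
Registration starts at 1:33 PM − 26 min = 1:07 PM.
The closing talk ends at 1:07 PM + 71 min = 2:18 PM.
The closing talk starts at 2:18 PM − 45 min = 1:33 PM.
Registration starts at 1:07 PM and the closing talk starts at 1:33 PM, so registration is first.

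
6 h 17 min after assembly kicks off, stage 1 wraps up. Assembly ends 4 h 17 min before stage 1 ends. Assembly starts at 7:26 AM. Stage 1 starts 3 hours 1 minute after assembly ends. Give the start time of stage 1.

12:27 PM

Stage 1 ends at 7:26 AM + 377 min = 1:43 PM.
Assembly ends at 1:43 PM − 257 min = 9:26 AM.
Stage 1 starts at 9:26 AM + 181 min = 12:27 PM.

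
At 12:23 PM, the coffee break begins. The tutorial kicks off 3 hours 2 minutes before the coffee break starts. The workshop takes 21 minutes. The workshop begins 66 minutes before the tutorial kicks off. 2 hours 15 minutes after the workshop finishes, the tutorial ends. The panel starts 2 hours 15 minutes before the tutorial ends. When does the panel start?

8:36 AM

The tutorial starts at 12:23 PM − 182 min = 9:21 AM.
The workshop starts at 9:21 AM − 66 min = 8:15 AM.
The workshop ends at 8:15 AM + 21 min = 8:36 AM.
The tutorial ends at 8:36 AM + 135 min = 10:51 AM.
The panel starts at 10:51 AM − 135 min = 8:36 AM.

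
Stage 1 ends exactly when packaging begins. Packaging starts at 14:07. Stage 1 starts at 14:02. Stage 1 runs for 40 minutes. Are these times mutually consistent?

No

Stage 1 ends at 14:07.
Stage 1 starts at 14:07 − 40 min = 13:27.
But stage 1 is also said to start at 14:02 — a 35-minute conflict.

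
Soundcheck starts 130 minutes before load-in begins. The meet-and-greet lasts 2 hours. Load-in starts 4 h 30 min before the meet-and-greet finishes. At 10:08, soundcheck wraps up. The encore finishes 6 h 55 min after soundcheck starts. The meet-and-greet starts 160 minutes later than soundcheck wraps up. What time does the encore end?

15:03

The meet-and-greet starts at 10:08 + 160 min = 12:48.
The meet-and-greet ends at 12:48 + 120 min = 14:48.
Load-in starts at 14:48 − 270 min = 10:18.
Soundcheck starts at 10:18 − 130 min = 08:08.
The encore ends at 08:08 + 415 min = 15:03.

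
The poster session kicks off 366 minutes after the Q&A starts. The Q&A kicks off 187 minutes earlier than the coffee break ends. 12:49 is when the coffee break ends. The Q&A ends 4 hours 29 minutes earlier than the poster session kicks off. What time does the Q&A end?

The Q&A starts at 12:49 − 187 min = 09:42.
The poster session starts at 09:42 + 366 min = 15:48.
The Q&A ends at 15:48 − 269 min = 11:19.

11:19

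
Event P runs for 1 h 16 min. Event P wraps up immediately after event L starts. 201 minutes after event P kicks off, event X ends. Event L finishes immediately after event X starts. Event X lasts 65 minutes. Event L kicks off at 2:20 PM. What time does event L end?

3:20 PM

Event P ends at 2:20 PM.
Event P starts at 2:20 PM − 76 min = 1:04 PM.
Event X ends at 1:04 PM + 201 min = 4:25 PM.
Event X starts at 4:25 PM − 65 min = 3:20 PM.
So event L ends at 3:20 PM.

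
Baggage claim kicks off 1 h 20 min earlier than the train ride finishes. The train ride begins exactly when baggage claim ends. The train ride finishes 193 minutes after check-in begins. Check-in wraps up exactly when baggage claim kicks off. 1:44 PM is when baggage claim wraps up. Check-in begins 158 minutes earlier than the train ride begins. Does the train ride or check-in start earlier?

check-in

The train ride starts at 1:44 PM.
Check-in starts at 1:44 PM − 158 min = 11:06 AM.
The train ride starts at 1:44 PM and check-in starts at 11:06 AM, so check-in is first.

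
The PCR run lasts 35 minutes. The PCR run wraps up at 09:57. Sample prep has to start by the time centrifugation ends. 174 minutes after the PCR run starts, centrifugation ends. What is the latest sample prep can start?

The PCR run starts at 09:57 − 35 min = 09:22.
Centrifugation ends at 09:22 + 174 min = 12:16.
Sample prep is bounded by centrifugation, so the latest it can start is 12:16.

12:16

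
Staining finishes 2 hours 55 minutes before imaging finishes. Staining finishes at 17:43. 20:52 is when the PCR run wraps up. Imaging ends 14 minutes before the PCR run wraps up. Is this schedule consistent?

Imaging ends at 20:52 − 14 min = 20:38.
Staining ends at 20:38 − 175 min = 17:43.
That matches the stated 17:43, so the schedule is consistent.

Yes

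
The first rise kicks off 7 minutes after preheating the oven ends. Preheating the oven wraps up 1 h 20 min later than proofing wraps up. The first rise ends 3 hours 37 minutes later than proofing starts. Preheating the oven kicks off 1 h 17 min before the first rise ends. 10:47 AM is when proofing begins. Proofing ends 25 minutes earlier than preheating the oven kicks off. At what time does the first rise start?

2:09 PM

The first rise ends at 10:47 AM + 217 min = 2:24 PM.
Preheating the oven starts at 2:24 PM − 77 min = 1:07 PM.
Proofing ends at 1:07 PM − 25 min = 12:42 PM.
Preheating the oven ends at 12:42 PM + 80 min = 2:02 PM.
The first rise starts at 2:02 PM + 7 min = 2:09 PM.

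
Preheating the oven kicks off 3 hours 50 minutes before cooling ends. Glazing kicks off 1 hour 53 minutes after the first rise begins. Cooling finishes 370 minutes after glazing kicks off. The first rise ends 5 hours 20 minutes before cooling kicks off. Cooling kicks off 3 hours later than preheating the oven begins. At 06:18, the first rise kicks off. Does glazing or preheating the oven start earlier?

glazing

Glazing starts at 06:18 + 113 min = 08:11.
Cooling ends at 08:11 + 370 min = 14:21.
Preheating the oven starts at 14:21 − 230 min = 10:31.
Glazing starts at 08:11 and preheating the oven starts at 10:31, so glazing is first.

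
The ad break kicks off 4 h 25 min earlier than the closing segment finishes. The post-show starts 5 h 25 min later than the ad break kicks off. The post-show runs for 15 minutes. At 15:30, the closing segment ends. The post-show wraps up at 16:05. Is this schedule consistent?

No

The ad break starts at 15:30 − 265 min = 11:05.
The post-show starts at 11:05 + 325 min = 16:30.
The post-show ends at 16:30 + 15 min = 16:45.
But the post-show is also said to end at 16:05 — a 40-minute conflict.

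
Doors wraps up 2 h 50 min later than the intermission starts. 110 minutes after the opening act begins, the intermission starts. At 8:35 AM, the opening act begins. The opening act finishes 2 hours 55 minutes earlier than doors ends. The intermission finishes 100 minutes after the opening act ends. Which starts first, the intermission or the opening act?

The intermission starts at 8:35 AM + 110 min = 10:25 AM.
The intermission starts at 10:25 AM and the opening act starts at 8:35 AM, so the opening act is first.

the opening act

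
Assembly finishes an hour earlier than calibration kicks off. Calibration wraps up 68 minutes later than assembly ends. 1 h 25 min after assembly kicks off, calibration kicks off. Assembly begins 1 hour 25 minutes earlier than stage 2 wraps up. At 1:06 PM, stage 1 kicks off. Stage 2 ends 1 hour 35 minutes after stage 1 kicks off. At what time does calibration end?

Stage 2 ends at 1:06 PM + 95 min = 2:41 PM.
Assembly starts at 2:41 PM − 85 min = 1:16 PM.
Calibration starts at 1:16 PM + 85 min = 2:41 PM.
Assembly ends at 2:41 PM − 60 min = 1:41 PM.
Calibration ends at 1:41 PM + 68 min = 2:49 PM.

2:49 PM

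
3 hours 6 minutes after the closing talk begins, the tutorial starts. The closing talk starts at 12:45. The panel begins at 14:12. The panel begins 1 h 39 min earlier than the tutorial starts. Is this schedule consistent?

The tutorial starts at 12:45 + 186 min = 15:51.
The panel starts at 15:51 − 99 min = 14:12.
That matches the stated 14:12, so the schedule is consistent.

Yes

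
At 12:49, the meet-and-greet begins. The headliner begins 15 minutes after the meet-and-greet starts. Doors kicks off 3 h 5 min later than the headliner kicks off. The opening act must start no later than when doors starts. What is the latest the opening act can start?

16:09

The headliner starts at 12:49 + 15 min = 13:04.
Doors starts at 13:04 + 185 min = 16:09.
The opening act is bounded by doors, so the latest it can start is 16:09.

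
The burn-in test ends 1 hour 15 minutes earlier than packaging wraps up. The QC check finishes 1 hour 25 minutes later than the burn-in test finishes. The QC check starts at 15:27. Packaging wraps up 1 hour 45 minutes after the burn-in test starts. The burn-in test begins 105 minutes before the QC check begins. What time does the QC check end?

15:37

The burn-in test starts at 15:27 − 105 min = 13:42.
Packaging ends at 13:42 + 105 min = 15:27.
The burn-in test ends at 15:27 − 75 min = 14:12.
The QC check ends at 14:12 + 85 min = 15:37.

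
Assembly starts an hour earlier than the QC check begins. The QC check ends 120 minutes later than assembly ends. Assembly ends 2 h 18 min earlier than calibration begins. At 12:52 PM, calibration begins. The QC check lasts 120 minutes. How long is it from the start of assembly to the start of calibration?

198 minutes

Assembly ends at 12:52 PM − 138 min = 10:34 AM.
The QC check ends at 10:34 AM + 120 min = 12:34 PM.
The QC check starts at 12:34 PM − 120 min = 10:34 AM.
Assembly starts at 10:34 AM − 60 min = 9:34 AM.
From 9:34 AM to 12:52 PM is 198 minutes.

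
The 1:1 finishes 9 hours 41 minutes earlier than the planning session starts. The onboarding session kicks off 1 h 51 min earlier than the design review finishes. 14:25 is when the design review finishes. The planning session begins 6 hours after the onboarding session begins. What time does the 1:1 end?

The onboarding session starts at 14:25 − 111 min = 12:34.
The planning session starts at 12:34 + 360 min = 18:34.
The 1:1 ends at 18:34 − 581 min = 08:53.

08:53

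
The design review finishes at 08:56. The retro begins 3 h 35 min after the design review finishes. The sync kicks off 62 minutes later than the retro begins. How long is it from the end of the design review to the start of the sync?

4 h 37 min

The retro starts at 08:56 + 215 min = 12:31.
The sync starts at 12:31 + 62 min = 13:33.
From 08:56 to 13:33 is 4 h 37 min.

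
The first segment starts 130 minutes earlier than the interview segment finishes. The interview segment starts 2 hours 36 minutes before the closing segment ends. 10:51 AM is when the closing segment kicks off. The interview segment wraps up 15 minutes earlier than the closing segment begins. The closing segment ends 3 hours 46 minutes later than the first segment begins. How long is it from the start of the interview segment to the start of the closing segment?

The interview segment ends at 10:51 AM − 15 min = 10:36 AM.
The first segment starts at 10:36 AM − 130 min = 8:26 AM.
The closing segment ends at 8:26 AM + 226 min = 12:12 PM.
The interview segment starts at 12:12 PM − 156 min = 9:36 AM.
From 9:36 AM to 10:51 AM is 75 minutes.

75 minutes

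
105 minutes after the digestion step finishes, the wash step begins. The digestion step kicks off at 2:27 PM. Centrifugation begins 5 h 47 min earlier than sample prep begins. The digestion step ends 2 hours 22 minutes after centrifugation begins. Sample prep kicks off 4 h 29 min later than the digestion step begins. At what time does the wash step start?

5:16 PM

Sample prep starts at 2:27 PM + 269 min = 6:56 PM.
Centrifugation starts at 6:56 PM − 347 min = 1:09 PM.
The digestion step ends at 1:09 PM + 142 min = 3:31 PM.
The wash step starts at 3:31 PM + 105 min = 5:16 PM.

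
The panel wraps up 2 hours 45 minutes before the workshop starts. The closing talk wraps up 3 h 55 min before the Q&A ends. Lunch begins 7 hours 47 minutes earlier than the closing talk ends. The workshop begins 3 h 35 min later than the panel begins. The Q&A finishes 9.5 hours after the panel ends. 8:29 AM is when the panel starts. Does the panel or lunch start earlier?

The workshop starts at 8:29 AM + 215 min = 12:04 PM.
The panel ends at 12:04 PM − 165 min = 9:19 AM.
The Q&A ends at 9:19 AM + 570 min = 6:49 PM.
The closing talk ends at 6:49 PM − 235 min = 2:54 PM.
Lunch starts at 2:54 PM − 467 min = 7:07 AM.
The panel starts at 8:29 AM and lunch starts at 7:07 AM, so lunch is first.

lunch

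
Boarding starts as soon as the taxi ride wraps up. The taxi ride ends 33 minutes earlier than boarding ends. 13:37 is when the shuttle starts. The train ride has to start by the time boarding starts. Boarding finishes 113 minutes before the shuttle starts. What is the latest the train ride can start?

Boarding ends at 13:37 − 113 min = 11:44.
The taxi ride ends at 11:44 − 33 min = 11:11.
So boarding starts at 11:11.
The train ride is bounded by boarding, so the latest it can start is 11:11.

11:11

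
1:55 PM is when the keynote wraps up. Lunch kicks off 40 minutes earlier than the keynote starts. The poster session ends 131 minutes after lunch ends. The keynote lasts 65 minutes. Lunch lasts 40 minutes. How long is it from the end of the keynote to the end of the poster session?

The keynote starts at 1:55 PM − 65 min = 12:50 PM.
Lunch starts at 12:50 PM − 40 min = 12:10 PM.
Lunch ends at 12:10 PM + 40 min = 12:50 PM.
The poster session ends at 12:50 PM + 131 min = 3:01 PM.
From 1:55 PM to 3:01 PM is 1 hour 6 minutes.

1 hour 6 minutes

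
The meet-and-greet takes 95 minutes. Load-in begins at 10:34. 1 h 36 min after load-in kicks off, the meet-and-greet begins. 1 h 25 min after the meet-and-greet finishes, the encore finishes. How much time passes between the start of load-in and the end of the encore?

The meet-and-greet starts at 10:34 + 96 min = 12:10.
The meet-and-greet ends at 12:10 + 95 min = 13:45.
The encore ends at 13:45 + 85 min = 15:10.
From 10:34 to 15:10 is 4 hours 36 minutes.

4 hours 36 minutes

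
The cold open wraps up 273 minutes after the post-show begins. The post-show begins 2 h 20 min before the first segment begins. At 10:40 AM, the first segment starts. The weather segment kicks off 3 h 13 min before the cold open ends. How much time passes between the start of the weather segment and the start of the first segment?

The post-show starts at 10:40 AM − 140 min = 8:20 AM.
The cold open ends at 8:20 AM + 273 min = 12:53 PM.
The weather segment starts at 12:53 PM − 193 min = 9:40 AM.
From 9:40 AM to 10:40 AM is 1 hour.

1 hour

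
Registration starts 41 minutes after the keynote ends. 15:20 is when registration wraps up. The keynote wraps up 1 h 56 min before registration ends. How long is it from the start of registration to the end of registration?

The keynote ends at 15:20 − 116 min = 13:24.
Registration starts at 13:24 + 41 min = 14:05.
From 14:05 to 15:20 is 1 hour 15 minutes.

1 hour 15 minutes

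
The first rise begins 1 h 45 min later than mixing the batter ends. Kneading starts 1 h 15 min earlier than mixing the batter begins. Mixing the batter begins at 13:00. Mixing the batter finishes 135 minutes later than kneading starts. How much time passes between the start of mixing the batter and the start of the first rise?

165 minutes

Kneading starts at 13:00 − 75 min = 11:45.
Mixing the batter ends at 11:45 + 135 min = 14:00.
The first rise starts at 14:00 + 105 min = 15:45.
From 13:00 to 15:45 is 165 minutes.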